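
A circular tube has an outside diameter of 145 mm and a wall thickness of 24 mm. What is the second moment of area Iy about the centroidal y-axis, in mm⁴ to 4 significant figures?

Iy ≈ 1.735 × 10⁷ mm⁴

Split into non-overlapping primitives; take the origin at the lower-left of the bounding box.
Outer circle: ⌀145, A = 16 513 mm², x = 72.5 mm, Ī = 21 699 109 mm⁴.
Bore (subtracted): ⌀97, A = 7389.81 mm², x = 72.5 mm, Ī = 4 345 671 mm⁴.
By symmetry the centroid is at mid-width, x̄ = 72.5 mm.
All pieces are centred on the centroidal y-axis, so I = ΣĪ (holes subtracted) = 17 353 438 mm⁴.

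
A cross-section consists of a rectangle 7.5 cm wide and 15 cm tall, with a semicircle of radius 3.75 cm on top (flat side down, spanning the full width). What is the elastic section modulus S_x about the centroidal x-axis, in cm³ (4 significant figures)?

S_x ≈ 374.8 cm³

Decompose the section into non-overlapping parts with the origin at the bottom-left of its bounding rectangle.
Rectangular body: 7.5 × 15, A = 112.5 cm², y = 7.5 cm, Ī = 2109.38 cm⁴.
Semicircular cap: semicircle r = 3.75, A = 22.0893 cm², y = 16.5915 cm, Ī = 21.7049 cm⁴.
Centroid: ȳ = ΣA·y / ΣA = 8.99214 cm.
Transfer each piece to the centroidal x-axis using Ī + A·d² with d = y − 8.99214:
  rectangular body: d = -1.49214 cm → contributes +2359.85 cm⁴
  semicircular cap: d = 7.59941 cm → contributes +1297.39 cm⁴
Total I = 3657.24 cm⁴.
Extreme fibre distance c = 9.75786 cm; S = I/c = 374.799 cm³.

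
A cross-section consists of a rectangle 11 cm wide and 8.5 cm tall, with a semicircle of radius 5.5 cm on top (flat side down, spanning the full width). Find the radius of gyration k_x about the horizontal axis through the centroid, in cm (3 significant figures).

Split into non-overlapping primitives; take the origin at the lower-left of the bounding box.
Rectangular body: 11 × 8.5, A = 93.5 cm², y = 4.25 cm, Ī = 562.95 cm⁴.
Semicircular cap: semicircle r = 5.5, A = 47.517 cm², y = 10.834 cm, Ī = 100.43 cm⁴.
Centroid: ȳ = ΣA·y / ΣA = 6.4686 cm.
Transfer each piece to the horizontal axis through the centroid using Ī + A·d² with d = y − 6.4686:
  rectangular body: d = -2.2186 cm → contributes +1023.2 cm⁴
  semicircular cap: d = 4.3657 cm → contributes +1 006 cm⁴
Total I = 2029.2 cm⁴.
Radius of gyration: k = √(I/A) = √(2029.2 / 141.02) = 3.7934 cm.

k_x ≈ 3.79 cm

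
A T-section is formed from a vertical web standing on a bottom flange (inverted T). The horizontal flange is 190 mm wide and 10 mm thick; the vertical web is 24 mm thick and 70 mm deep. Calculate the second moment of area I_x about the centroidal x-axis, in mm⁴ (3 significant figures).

I_x ≈ 2.13 × 10⁶ mm⁴

Treat the section as a set of non-overlapping primitives; coordinates are from the bounding-box lower-left.
Flange: 190 × 10, A = 1 900 mm², y = 5 mm, Ī = 15 833 mm⁴.
Web: 24 × 70, A = 1 680 mm², y = 45 mm, Ī = 686 000 mm⁴.
Centroid: ȳ = ΣA·y / ΣA = 23.771 mm.
Transfer each piece to the centroidal x-axis using Ī + A·d² with d = y − 23.771:
  flange: d = -18.771 mm → contributes +685 296 mm⁴
  web: d = 21.229 mm → contributes +1 443 130 mm⁴
Total I = 2 128 426 mm⁴.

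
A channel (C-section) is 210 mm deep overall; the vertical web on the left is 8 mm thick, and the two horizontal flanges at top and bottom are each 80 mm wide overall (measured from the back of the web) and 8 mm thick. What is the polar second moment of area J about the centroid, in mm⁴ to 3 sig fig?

J ≈ 1.95 × 10⁷ mm⁴

Decompose the section into non-overlapping parts with the origin at the bottom-left of its bounding rectangle.
Web: 8 × 210, A = 1 680 mm², y = 105 mm, Ī = 6 174 000 mm⁴.
Top flange (beyond web): 72 × 8, A = 576 mm², y = 206 mm, Ī = 3 072 mm⁴.
Bottom flange (beyond web): 72 × 8, A = 576 mm², y = 4 mm, Ī = 3 072 mm⁴.
By symmetry the centroid is at mid-height, ȳ = 105 mm.
Transfer each piece to the centroidal x-axis using Ī + A·d² with d = y − 105:
  web: d = 0 mm → contributes +6 174 000 mm⁴
  top flange (beyond web): d = 101 mm → contributes +5 878 848 mm⁴
  bottom flange (beyond web): d = -101 mm → contributes +5 878 848 mm⁴
Total I = 17 931 696 mm⁴.
For the y-axis: x̄ = 20.271 mm.
Repeating about the centroidal y-axis gives I_y = 1 600 048 mm⁴.
Polar second moment: J = I_x + I_y = 19 531 744 mm⁴.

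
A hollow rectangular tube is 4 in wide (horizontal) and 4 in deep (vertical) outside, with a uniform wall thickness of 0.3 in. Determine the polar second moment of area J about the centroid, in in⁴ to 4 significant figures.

Split into non-overlapping primitives; take the origin at the lower-left of the bounding box.
Outer rectangle: 4 × 4, A = 16 in², y = 2 in, Ī = 21.3333 in⁴.
Inner void (subtracted): 3.4 × 3.4, A = 11.56 in², y = 2 in, Ī = 11.1361 in⁴.
By symmetry the centroid is at mid-height, ȳ = 2 in.
All pieces are centred on the centroidal x-axis, so I = ΣĪ (holes subtracted) = 10.1972 in⁴.
Repeating about the centroidal y-axis gives I_y = 10.1972 in⁴.
Polar second moment: J = I_x + I_y = 20.3944 in⁴.

J ≈ 20.39 in⁴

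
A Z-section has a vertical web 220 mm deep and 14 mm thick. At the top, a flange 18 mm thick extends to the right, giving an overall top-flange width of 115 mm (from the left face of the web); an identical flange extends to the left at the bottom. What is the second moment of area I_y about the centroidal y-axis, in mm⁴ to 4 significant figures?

Break the section into simple shapes (no overlaps), measuring from the bottom-left corner of the bounding box.
Web: 14 × 220, A = 3 080 mm², x = 108 mm, Ī = 50306.7 mm⁴.
Top flange (beyond web): 101 × 18, A = 1 818 mm², x = 165.5 mm, Ī = 1 545 452 mm⁴.
Bottom flange (beyond web): 101 × 18, A = 1 818 mm², x = 50.5 mm, Ī = 1 545 452 mm⁴.
Centroid: x̄ = ΣA·x / ΣA = 108 mm.
Transfer each piece to the centroidal y-axis using Ī + A·d² with d = x − 108:
  web: d = 0 mm → contributes +50306.7 mm⁴
  top flange (beyond web): d = 57.5 mm → contributes +7 556 214 mm⁴
  bottom flange (beyond web): d = -57.5 mm → contributes +7 556 214 mm⁴
Total I = 15 162 735 mm⁴.

I_y ≈ 1.516 × 10⁷ mm⁴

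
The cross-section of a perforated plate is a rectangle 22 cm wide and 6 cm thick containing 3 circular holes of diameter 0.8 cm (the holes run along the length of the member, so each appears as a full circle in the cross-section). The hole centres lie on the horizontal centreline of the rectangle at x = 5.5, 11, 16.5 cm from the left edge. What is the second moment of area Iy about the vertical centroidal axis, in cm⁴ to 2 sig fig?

Split into non-overlapping primitives; take the origin at the lower-left of the bounding box.
Plate: 22 × 6, A = 132 cm², x = 11 cm, Ī = 5 324 cm⁴.
Hole 1 (subtracted): ⌀0.8, A = 0.5027 cm², x = 5.5 cm, Ī = 0.02011 cm⁴.
Hole 2 (subtracted): ⌀0.8, A = 0.5027 cm², x = 11 cm, Ī = 0.02011 cm⁴.
Hole 3 (subtracted): ⌀0.8, A = 0.5027 cm², x = 16.5 cm, Ī = 0.02011 cm⁴.
By symmetry the centroid is at mid-width, x̄ = 11 cm.
Transfer each piece to the vertical centroidal axis using Ī + A·d² with d = x − 11:
  plate: d = 0 cm → contributes +5 324 cm⁴
  hole 1: d = -5.5 cm → contributes −15.23 cm⁴
  hole 2: d = 0 cm → contributes −0.02011 cm⁴
  hole 3: d = 5.5 cm → contributes −15.23 cm⁴
Total I = 5 294 cm⁴.

Iy ≈ 5300 cm⁴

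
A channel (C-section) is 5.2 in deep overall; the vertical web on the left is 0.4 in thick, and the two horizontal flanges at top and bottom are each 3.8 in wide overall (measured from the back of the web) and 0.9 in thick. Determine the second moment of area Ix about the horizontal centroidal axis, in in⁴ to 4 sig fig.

Ix ≈ 33.39 in⁴

Break the section into simple shapes (no overlaps), measuring from the bottom-left corner of the bounding box.
Web: 0.4 × 5.2, A = 2.08 in², y = 2.6 in, Ī = 4.68693 in⁴.
Top flange (beyond web): 3.4 × 0.9, A = 3.06 in², y = 4.75 in, Ī = 0.20655 in⁴.
Bottom flange (beyond web): 3.4 × 0.9, A = 3.06 in², y = 0.45 in, Ī = 0.20655 in⁴.
By symmetry the centroid is at mid-height, ȳ = 2.6 in.
Transfer each piece to the horizontal centroidal axis using Ī + A·d² with d = y − 2.6:
  web: d = 0 in → contributes +4.68693 in⁴
  top flange (beyond web): d = 2.15 in → contributes +14.3514 in⁴
  bottom flange (beyond web): d = -2.15 in → contributes +14.3514 in⁴
Total I = 33.3897 in⁴.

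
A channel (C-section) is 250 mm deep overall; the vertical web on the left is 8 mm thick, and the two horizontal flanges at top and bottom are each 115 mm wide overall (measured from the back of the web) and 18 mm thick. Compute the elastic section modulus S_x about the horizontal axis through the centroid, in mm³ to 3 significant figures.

Break the section into simple shapes (no overlaps), measuring from the bottom-left corner of the bounding box.
Web: 8 × 250, A = 2 000 mm², y = 125 mm, Ī = 10 416 667 mm⁴.
Top flange (beyond web): 107 × 18, A = 1 926 mm², y = 241 mm, Ī = 52 002 mm⁴.
Bottom flange (beyond web): 107 × 18, A = 1 926 mm², y = 9 mm, Ī = 52 002 mm⁴.
By symmetry the centroid is at mid-height, ȳ = 125 mm.
Transfer each piece to the horizontal axis through the centroid using Ī + A·d² with d = y − 125:
  web: d = 0 mm → contributes +10 416 667 mm⁴
  top flange (beyond web): d = 116 mm → contributes +25 968 258 mm⁴
  bottom flange (beyond web): d = -116 mm → contributes +25 968 258 mm⁴
Total I = 62 353 183 mm⁴.
Extreme fibre distance c = 125 mm; S = I/c = 498 825 mm³.

S_x ≈ 4.99 × 10⁵ mm³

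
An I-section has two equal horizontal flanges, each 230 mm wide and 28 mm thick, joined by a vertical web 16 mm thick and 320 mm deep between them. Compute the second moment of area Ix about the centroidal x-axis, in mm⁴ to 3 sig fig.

Break the section into simple shapes (no overlaps), measuring from the bottom-left corner of the bounding box.
Bottom flange: 230 × 28, A = 6 440 mm², y = 14 mm, Ī = 420 747 mm⁴.
Web: 16 × 320, A = 5 120 mm², y = 188 mm, Ī = 43 690 667 mm⁴.
Top flange: 230 × 28, A = 6 440 mm², y = 362 mm, Ī = 420 747 mm⁴.
By symmetry the centroid is at mid-height, ȳ = 188 mm.
Transfer each piece to the centroidal x-axis using Ī + A·d² with d = y − 188:
  bottom flange: d = -174 mm → contributes +195 398 187 mm⁴
  web: d = 0 mm → contributes +43 690 667 mm⁴
  top flange: d = 174 mm → contributes +195 398 187 mm⁴
Total I = 434 487 040 mm⁴.

Ix ≈ 4.34 × 10⁸ mm⁴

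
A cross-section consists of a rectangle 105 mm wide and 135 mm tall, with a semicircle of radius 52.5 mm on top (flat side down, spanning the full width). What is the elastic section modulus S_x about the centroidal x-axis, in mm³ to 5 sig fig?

S_x ≈ 4.9595 × 10⁵ mm³

Break the section into simple shapes (no overlaps), measuring from the bottom-left corner of the bounding box.
Rectangular body: 105 × 135, A = 14 175 mm², y = 67.5 mm, Ī = 21 528 281 mm⁴.
Semicircular cap: semicircle r = 52.5, A = 4329.507 mm², y = 157.2817 mm, Ī = 833814.2 mm⁴.
Centroid: ȳ = ΣA·y / ΣA = 88.50626 mm.
Transfer each piece to the centroidal x-axis using Ī + A·d² with d = y − 88.50626:
  rectangular body: d = -21.00626 mm → contributes +27 783 184 mm⁴
  semicircular cap: d = 68.77543 mm → contributes +21 312 644 mm⁴
Total I = 49 095 828 mm⁴.
Extreme fibre distance c = 98.99374 mm; S = I/c = 495948.8 mm³.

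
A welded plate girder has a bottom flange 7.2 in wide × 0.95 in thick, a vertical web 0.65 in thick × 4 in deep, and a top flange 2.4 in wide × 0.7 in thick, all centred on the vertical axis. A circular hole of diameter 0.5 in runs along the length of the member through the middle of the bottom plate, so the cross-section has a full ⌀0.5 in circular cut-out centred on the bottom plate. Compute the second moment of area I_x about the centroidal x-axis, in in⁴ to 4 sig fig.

Decompose the section into non-overlapping parts with the origin at the bottom-left of its bounding rectangle.
Bottom plate: 7.2 × 0.95, A = 6.84 in², y = 0.475 in, Ī = 0.514425 in⁴.
Web plate: 0.65 × 4, A = 2.6 in², y = 2.95 in, Ī = 3.46667 in⁴.
Top plate: 2.4 × 0.7, A = 1.68 in², y = 5.3 in, Ī = 0.0686 in⁴.
Hole (subtracted): ⌀0.5, A = 0.19635 in², y = 0.475 in, Ī = 0.00306796 in⁴.
Centroid: ȳ = ΣA·y / ΣA = 1.80615 in.
Transfer each piece to the centroidal x-axis using Ī + A·d² with d = y − 1.80615:
  bottom plate: d = -1.33115 in → contributes +12.6346 in⁴
  web plate: d = 1.14385 in → contributes +6.8685 in⁴
  top plate: d = 3.49385 in → contributes +20.5764 in⁴
  hole: d = -1.33115 in → contributes −0.350991 in⁴
Total I = 39.7285 in⁴.

I_x ≈ 39.73 in⁴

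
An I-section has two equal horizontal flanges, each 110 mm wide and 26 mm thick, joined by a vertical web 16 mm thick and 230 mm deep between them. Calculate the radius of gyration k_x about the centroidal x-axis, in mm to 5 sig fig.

Decompose the section into non-overlapping parts with the origin at the bottom-left of its bounding rectangle.
Bottom flange: 110 × 26, A = 2 860 mm², y = 13 mm, Ī = 161113.3 mm⁴.
Web: 16 × 230, A = 3 680 mm², y = 141 mm, Ī = 16 222 667 mm⁴.
Top flange: 110 × 26, A = 2 860 mm², y = 269 mm, Ī = 161113.3 mm⁴.
By symmetry the centroid is at mid-height, ȳ = 141 mm.
Transfer each piece to the centroidal x-axis using Ī + A·d² with d = y − 141:
  bottom flange: d = -128 mm → contributes +47 019 353 mm⁴
  web: d = 0 mm → contributes +16 222 667 mm⁴
  top flange: d = 128 mm → contributes +47 019 353 mm⁴
Total I = 110 261 373 mm⁴.
Radius of gyration: k = √(I/A) = √(110 261 373 / 9 400) = 108.3048 mm.

k_x ≈ 108.30 mm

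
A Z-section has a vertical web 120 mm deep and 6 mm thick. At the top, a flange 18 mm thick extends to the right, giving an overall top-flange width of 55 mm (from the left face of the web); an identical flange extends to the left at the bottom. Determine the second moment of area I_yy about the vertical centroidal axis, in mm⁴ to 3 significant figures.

I_yy ≈ 1.69 × 10⁶ mm⁴

Break the section into simple shapes (no overlaps), measuring from the bottom-left corner of the bounding box.
Web: 6 × 120, A = 720 mm², x = 52 mm, Ī = 2 160 mm⁴.
Top flange (beyond web): 49 × 18, A = 882 mm², x = 79.5 mm, Ī = 176 474 mm⁴.
Bottom flange (beyond web): 49 × 18, A = 882 mm², x = 24.5 mm, Ī = 176 474 mm⁴.
Centroid: x̄ = ΣA·x / ΣA = 52 mm.
Transfer each piece to the vertical centroidal axis using Ī + A·d² with d = x − 52:
  web: d = 0 mm → contributes +2 160 mm⁴
  top flange (beyond web): d = 27.5 mm → contributes +843 486 mm⁴
  bottom flange (beyond web): d = -27.5 mm → contributes +843 486 mm⁴
Total I = 1 689 132 mm⁴.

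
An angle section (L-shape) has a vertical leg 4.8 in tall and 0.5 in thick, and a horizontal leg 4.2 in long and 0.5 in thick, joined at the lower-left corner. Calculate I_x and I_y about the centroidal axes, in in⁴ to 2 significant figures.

Break the section into simple shapes (no overlaps), measuring from the bottom-left corner of the bounding box.
Vertical leg: 0.5 × 4.8, A = 2.4 in², y = 2.4 in, Ī = 4.608 in⁴.
Horizontal leg (remainder): 3.7 × 0.5, A = 1.85 in², y = 0.25 in, Ī = 0.03854 in⁴.
Centroid: ȳ = ΣA·y / ΣA = 1.464 in.
Transfer each piece to the centroidal x-axis using Ī + A·d² with d = y − 1.464:
  vertical leg: d = 0.9359 in → contributes +6.71 in⁴
  horizontal leg (remainder): d = -1.214 in → contributes +2.766 in⁴
Total I = 9.476 in⁴.
For the y-axis: x̄ = 1.164 in.
Repeating about the centroidal y-axis gives I_y = 6.768 in⁴.

I_x ≈ 9.5 in⁴, I_y ≈ 6.8 in⁴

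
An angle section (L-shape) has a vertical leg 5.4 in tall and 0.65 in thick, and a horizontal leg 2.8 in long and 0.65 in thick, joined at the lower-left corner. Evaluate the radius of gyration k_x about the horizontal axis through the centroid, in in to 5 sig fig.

Split into non-overlapping primitives; take the origin at the lower-left of the bounding box.
Vertical leg: 0.65 × 5.4, A = 3.51 in², y = 2.7 in, Ī = 8.5293 in⁴.
Horizontal leg (remainder): 2.15 × 0.65, A = 1.3975 in², y = 0.325 in, Ī = 0.04920365 in⁴.
Centroid: ȳ = ΣA·y / ΣA = 2.023675 in.
Transfer each piece to the horizontal axis through the centroid using Ī + A·d² with d = y − 2.023675:
  vertical leg: d = 0.6763245 in → contributes +10.13483 in⁴
  horizontal leg (remainder): d = -1.698675 in → contributes +4.081688 in⁴
Total I = 14.21651 in⁴.
Radius of gyration: k = √(I/A) = √(14.21651 / 4.9075) = 1.702027 in.

k_x ≈ 1.7020 in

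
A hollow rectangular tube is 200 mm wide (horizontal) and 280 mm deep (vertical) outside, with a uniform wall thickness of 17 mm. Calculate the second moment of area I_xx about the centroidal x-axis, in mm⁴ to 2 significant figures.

Decompose the section into non-overlapping parts with the origin at the bottom-left of its bounding rectangle.
Outer rectangle: 200 × 280, A = 56 000 mm², y = 140 mm, Ī = 365 866 667 mm⁴.
Inner void (subtracted): 166 × 246, A = 40 836 mm², y = 140 mm, Ī = 205 935 948 mm⁴.
By symmetry the centroid is at mid-height, ȳ = 140 mm.
All pieces are centred on the centroidal x-axis, so I = ΣĪ (holes subtracted) = 159 930 719 mm⁴.

I_xx ≈ 1.6 × 10⁸ mm⁴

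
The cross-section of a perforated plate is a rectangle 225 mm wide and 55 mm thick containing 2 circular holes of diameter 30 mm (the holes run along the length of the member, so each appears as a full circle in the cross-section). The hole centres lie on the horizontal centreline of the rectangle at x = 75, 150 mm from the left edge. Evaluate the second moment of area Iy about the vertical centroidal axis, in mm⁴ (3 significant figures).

Split into non-overlapping primitives; take the origin at the lower-left of the bounding box.
Plate: 225 × 55, A = 12 375 mm², x = 112.5 mm, Ī = 52 207 031 mm⁴.
Hole 1 (subtracted): ⌀30, A = 706.86 mm², x = 75 mm, Ī = 39 761 mm⁴.
Hole 2 (subtracted): ⌀30, A = 706.86 mm², x = 150 mm, Ī = 39 761 mm⁴.
By symmetry the centroid is at mid-width, x̄ = 112.5 mm.
Transfer each piece to the vertical centroidal axis using Ī + A·d² with d = x − 112.5:
  plate: d = 0 mm → contributes +52 207 031 mm⁴
  hole 1: d = -37.5 mm → contributes −1 033 780 mm⁴
  hole 2: d = 37.5 mm → contributes −1 033 780 mm⁴
Total I = 50 139 471 mm⁴.

Iy ≈ 5.01 × 10⁷ mm⁴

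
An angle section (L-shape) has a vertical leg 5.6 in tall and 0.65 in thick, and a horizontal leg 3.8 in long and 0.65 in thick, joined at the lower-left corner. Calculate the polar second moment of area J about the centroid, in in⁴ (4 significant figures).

Split into non-overlapping primitives; take the origin at the lower-left of the bounding box.
Vertical leg: 0.65 × 5.6, A = 3.64 in², y = 2.8 in, Ī = 9.51253 in⁴.
Horizontal leg (remainder): 3.15 × 0.65, A = 2.0475 in², y = 0.325 in, Ī = 0.0720891 in⁴.
Centroid: ȳ = ΣA·y / ΣA = 1.909 in.
Transfer each piece to the centroidal x-axis using Ī + A·d² with d = y − 1.909:
  vertical leg: d = 0.891 in → contributes +12.4023 in⁴
  horizontal leg (remainder): d = -1.584 in → contributes +5.20938 in⁴
Total I = 17.6116 in⁴.
For the y-axis: x̄ = 1.009 in.
Repeating about the centroidal y-axis gives I_y = 6.55173 in⁴.
Polar second moment: J = I_x + I_y = 24.1634 in⁴.

J ≈ 24.16 in⁴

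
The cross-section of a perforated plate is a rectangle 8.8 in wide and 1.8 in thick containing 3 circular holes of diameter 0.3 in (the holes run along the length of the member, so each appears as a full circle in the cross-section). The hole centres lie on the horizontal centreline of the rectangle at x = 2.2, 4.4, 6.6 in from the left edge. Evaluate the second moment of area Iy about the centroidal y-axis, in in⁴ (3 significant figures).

Iy ≈ 102 in⁴

Split into non-overlapping primitives; take the origin at the lower-left of the bounding box.
Plate: 8.8 × 1.8, A = 15.84 in², x = 4.4 in, Ī = 102.22 in⁴.
Hole 1 (subtracted): ⌀0.3, A = 0.070686 in², x = 2.2 in, Ī = 0.00039761 in⁴.
Hole 2 (subtracted): ⌀0.3, A = 0.070686 in², x = 4.4 in, Ī = 0.00039761 in⁴.
Hole 3 (subtracted): ⌀0.3, A = 0.070686 in², x = 6.6 in, Ī = 0.00039761 in⁴.
By symmetry the centroid is at mid-width, x̄ = 4.4 in.
Transfer each piece to the centroidal y-axis using Ī + A·d² with d = x − 4.4:
  plate: d = 0 in → contributes +102.22 in⁴
  hole 1: d = -2.2 in → contributes −0.34252 in⁴
  hole 2: d = 0 in → contributes −0.00039761 in⁴
  hole 3: d = 2.2 in → contributes −0.34252 in⁴
Total I = 101.54 in⁴.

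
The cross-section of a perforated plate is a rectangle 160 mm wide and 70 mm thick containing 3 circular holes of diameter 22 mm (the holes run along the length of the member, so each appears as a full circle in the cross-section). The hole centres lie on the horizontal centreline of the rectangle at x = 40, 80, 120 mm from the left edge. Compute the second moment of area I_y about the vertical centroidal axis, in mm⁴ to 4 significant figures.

I_y ≈ 2.264 × 10⁷ mm⁴

Treat the section as a set of non-overlapping primitives; coordinates are from the bounding-box lower-left.
Plate: 160 × 70, A = 11 200 mm², x = 80 mm, Ī = 23 893 333 mm⁴.
Hole 1 (subtracted): ⌀22, A = 380.133 mm², x = 40 mm, Ī = 11 499 mm⁴.
Hole 2 (subtracted): ⌀22, A = 380.133 mm², x = 80 mm, Ī = 11 499 mm⁴.
Hole 3 (subtracted): ⌀22, A = 380.133 mm², x = 120 mm, Ī = 11 499 mm⁴.
By symmetry the centroid is at mid-width, x̄ = 80 mm.
Transfer each piece to the vertical centroidal axis using Ī + A·d² with d = x − 80:
  plate: d = 0 mm → contributes +23 893 333 mm⁴
  hole 1: d = -40 mm → contributes −619 711 mm⁴
  hole 2: d = 0 mm → contributes −11 499 mm⁴
  hole 3: d = 40 mm → contributes −619 711 mm⁴
Total I = 22 642 412 mm⁴.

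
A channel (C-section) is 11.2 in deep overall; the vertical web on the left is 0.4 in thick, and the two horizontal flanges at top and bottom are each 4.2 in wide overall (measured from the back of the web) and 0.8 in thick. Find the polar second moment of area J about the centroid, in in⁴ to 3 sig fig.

J ≈ 230 in⁴

Split into non-overlapping primitives; take the origin at the lower-left of the bounding box.
Web: 0.4 × 11.2, A = 4.48 in², y = 5.6 in, Ī = 46.831 in⁴.
Top flange (beyond web): 3.8 × 0.8, A = 3.04 in², y = 10.8 in, Ī = 0.16213 in⁴.
Bottom flange (beyond web): 3.8 × 0.8, A = 3.04 in², y = 0.4 in, Ī = 0.16213 in⁴.
By symmetry the centroid is at mid-height, ȳ = 5.6 in.
Transfer each piece to the centroidal x-axis using Ī + A·d² with d = y − 5.6:
  web: d = 0 in → contributes +46.831 in⁴
  top flange (beyond web): d = 5.2 in → contributes +82.364 in⁴
  bottom flange (beyond web): d = -5.2 in → contributes +82.364 in⁴
Total I = 211.56 in⁴.
For the y-axis: x̄ = 1.4091 in.
Repeating about the centroidal y-axis gives I_y = 18.751 in⁴.
Polar second moment: J = I_x + I_y = 230.31 in⁴.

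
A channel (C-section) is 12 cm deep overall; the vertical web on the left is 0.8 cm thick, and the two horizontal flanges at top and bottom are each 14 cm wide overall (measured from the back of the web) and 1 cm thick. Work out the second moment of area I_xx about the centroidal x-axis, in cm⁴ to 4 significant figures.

Split into non-overlapping primitives; take the origin at the lower-left of the bounding box.
Web: 0.8 × 12, A = 9.6 cm², y = 6 cm, Ī = 115.2 cm⁴.
Top flange (beyond web): 13.2 × 1, A = 13.2 cm², y = 11.5 cm, Ī = 1.1 cm⁴.
Bottom flange (beyond web): 13.2 × 1, A = 13.2 cm², y = 0.5 cm, Ī = 1.1 cm⁴.
By symmetry the centroid is at mid-height, ȳ = 6 cm.
Transfer each piece to the centroidal x-axis using Ī + A·d² with d = y − 6:
  web: d = 0 cm → contributes +115.2 cm⁴
  top flange (beyond web): d = 5.5 cm → contributes +400.4 cm⁴
  bottom flange (beyond web): d = -5.5 cm → contributes +400.4 cm⁴
Total I = 916 cm⁴.

I_xx ≈ 916.0 cm⁴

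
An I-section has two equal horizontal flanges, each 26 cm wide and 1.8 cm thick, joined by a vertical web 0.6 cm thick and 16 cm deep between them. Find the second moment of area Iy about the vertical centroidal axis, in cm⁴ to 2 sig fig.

Iy ≈ 5300 cm⁴

Break the section into simple shapes (no overlaps), measuring from the bottom-left corner of the bounding box.
Bottom flange: 26 × 1.8, A = 46.8 cm², x = 13 cm, Ī = 2 636 cm⁴.
Web: 0.6 × 16, A = 9.6 cm², x = 13 cm, Ī = 0.288 cm⁴.
Top flange: 26 × 1.8, A = 46.8 cm², x = 13 cm, Ī = 2 636 cm⁴.
By symmetry the centroid is at mid-width, x̄ = 13 cm.
All pieces are centred on the vertical centroidal axis, so I = ΣĪ = 5 273 cm⁴.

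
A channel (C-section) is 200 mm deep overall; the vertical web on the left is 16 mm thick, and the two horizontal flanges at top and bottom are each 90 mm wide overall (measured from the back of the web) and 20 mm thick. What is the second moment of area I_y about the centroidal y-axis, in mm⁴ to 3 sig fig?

Decompose the section into non-overlapping parts with the origin at the bottom-left of its bounding rectangle.
Web: 16 × 200, A = 3 200 mm², x = 8 mm, Ī = 68 267 mm⁴.
Top flange (beyond web): 74 × 20, A = 1 480 mm², x = 53 mm, Ī = 675 373 mm⁴.
Bottom flange (beyond web): 74 × 20, A = 1 480 mm², x = 53 mm, Ī = 675 373 mm⁴.
Centroid: x̄ = ΣA·x / ΣA = 29.623 mm.
Transfer each piece to the centroidal y-axis using Ī + A·d² with d = x − 29.623:
  web: d = -21.623 mm → contributes +1 564 492 mm⁴
  top flange (beyond web): d = 23.377 mm → contributes +1 484 144 mm⁴
  bottom flange (beyond web): d = 23.377 mm → contributes +1 484 144 mm⁴
Total I = 4 532 780 mm⁴.

I_y ≈ 4.53 × 10⁶ mm⁴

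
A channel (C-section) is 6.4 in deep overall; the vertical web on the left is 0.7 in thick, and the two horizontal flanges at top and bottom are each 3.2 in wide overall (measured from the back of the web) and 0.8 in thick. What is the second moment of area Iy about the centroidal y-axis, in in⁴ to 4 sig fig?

Iy ≈ 7.676 in⁴

Break the section into simple shapes (no overlaps), measuring from the bottom-left corner of the bounding box.
Web: 0.7 × 6.4, A = 4.48 in², x = 0.35 in, Ī = 0.182933 in⁴.
Top flange (beyond web): 2.5 × 0.8, A = 2 in², x = 1.95 in, Ī = 1.04167 in⁴.
Bottom flange (beyond web): 2.5 × 0.8, A = 2 in², x = 1.95 in, Ī = 1.04167 in⁴.
Centroid: x̄ = ΣA·x / ΣA = 1.10472 in.
Transfer each piece to the centroidal y-axis using Ī + A·d² with d = x − 1.10472:
  web: d = -0.754717 in → contributes +2.73473 in⁴
  top flange (beyond web): d = 0.845283 in → contributes +2.47067 in⁴
  bottom flange (beyond web): d = 0.845283 in → contributes +2.47067 in⁴
Total I = 7.67608 in⁴.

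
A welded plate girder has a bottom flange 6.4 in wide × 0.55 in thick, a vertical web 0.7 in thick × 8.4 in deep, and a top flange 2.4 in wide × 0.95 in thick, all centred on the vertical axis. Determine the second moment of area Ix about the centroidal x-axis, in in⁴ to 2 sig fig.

Decompose the section into non-overlapping parts with the origin at the bottom-left of its bounding rectangle.
Bottom plate: 6.4 × 0.55, A = 3.52 in², y = 0.275 in, Ī = 0.08873 in⁴.
Web plate: 0.7 × 8.4, A = 5.88 in², y = 4.75 in, Ī = 34.57 in⁴.
Top plate: 2.4 × 0.95, A = 2.28 in², y = 9.425 in, Ī = 0.1715 in⁴.
Centroid: ȳ = ΣA·y / ΣA = 4.314 in.
Transfer each piece to the centroidal x-axis using Ī + A·d² with d = y − 4.314:
  bottom plate: d = -4.039 in → contributes +57.51 in⁴
  web plate: d = 0.436 in → contributes +35.69 in⁴
  top plate: d = 5.111 in → contributes +59.73 in⁴
Total I = 152.9 in⁴.

Ix ≈ 150 in⁴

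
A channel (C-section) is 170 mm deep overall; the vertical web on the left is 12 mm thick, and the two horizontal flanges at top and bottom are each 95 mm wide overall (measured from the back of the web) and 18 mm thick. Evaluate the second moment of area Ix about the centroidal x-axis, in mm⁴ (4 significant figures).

Ix ≈ 2.225 × 10⁷ mm⁴

Treat the section as a set of non-overlapping primitives; coordinates are from the bounding-box lower-left.
Web: 12 × 170, A = 2 040 mm², y = 85 mm, Ī = 4 913 000 mm⁴.
Top flange (beyond web): 83 × 18, A = 1 494 mm², y = 161 mm, Ī = 40 338 mm⁴.
Bottom flange (beyond web): 83 × 18, A = 1 494 mm², y = 9 mm, Ī = 40 338 mm⁴.
By symmetry the centroid is at mid-height, ȳ = 85 mm.
Transfer each piece to the centroidal x-axis using Ī + A·d² with d = y − 85:
  web: d = 0 mm → contributes +4 913 000 mm⁴
  top flange (beyond web): d = 76 mm → contributes +8 669 682 mm⁴
  bottom flange (beyond web): d = -76 mm → contributes +8 669 682 mm⁴
Total I = 22 252 364 mm⁴.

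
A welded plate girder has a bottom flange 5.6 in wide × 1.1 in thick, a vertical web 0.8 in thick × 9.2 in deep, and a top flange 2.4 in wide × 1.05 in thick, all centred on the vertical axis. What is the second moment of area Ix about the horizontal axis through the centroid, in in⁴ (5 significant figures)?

Split into non-overlapping primitives; take the origin at the lower-left of the bounding box.
Bottom plate: 5.6 × 1.1, A = 6.16 in², y = 0.55 in, Ī = 0.6211333 in⁴.
Web plate: 0.8 × 9.2, A = 7.36 in², y = 5.7 in, Ī = 51.91253 in⁴.
Top plate: 2.4 × 1.05, A = 2.52 in², y = 10.825 in, Ī = 0.231525 in⁴.
Centroid: ȳ = ΣA·y / ΣA = 4.527369 in.
Transfer each piece to the horizontal axis through the centroid using Ī + A·d² with d = y − 4.527369:
  bottom plate: d = -3.977369 in → contributes +98.06904 in⁴
  web plate: d = 1.172631 in → contributes +62.033 in⁴
  top plate: d = 6.297631 in → contributes +100.1751 in⁴
Total I = 260.2772 in⁴.

Ix ≈ 260.28 in⁴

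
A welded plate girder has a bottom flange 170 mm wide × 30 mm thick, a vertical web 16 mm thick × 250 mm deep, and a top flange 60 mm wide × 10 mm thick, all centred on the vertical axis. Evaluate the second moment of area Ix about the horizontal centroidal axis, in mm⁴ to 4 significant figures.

Ix ≈ 8.962 × 10⁷ mm⁴

Split into non-overlapping primitives; take the origin at the lower-left of the bounding box.
Bottom plate: 170 × 30, A = 5 100 mm², y = 15 mm, Ī = 382 500 mm⁴.
Web plate: 16 × 250, A = 4 000 mm², y = 155 mm, Ī = 20 833 333 mm⁴.
Top plate: 60 × 10, A = 600 mm², y = 285 mm, Ī = 5 000 mm⁴.
Centroid: ȳ = ΣA·y / ΣA = 89.433 mm.
Transfer each piece to the horizontal centroidal axis using Ī + A·d² with d = y − 89.433:
  bottom plate: d = -74.433 mm → contributes +28 637 877 mm⁴
  web plate: d = 65.567 mm → contributes +38 029 465 mm⁴
  top plate: d = 195.567 mm → contributes +22 952 873 mm⁴
Total I = 89 620 215 mm⁴.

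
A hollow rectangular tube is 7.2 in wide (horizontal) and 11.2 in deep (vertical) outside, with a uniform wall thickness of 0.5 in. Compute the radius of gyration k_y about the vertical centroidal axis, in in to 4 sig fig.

Decompose the section into non-overlapping parts with the origin at the bottom-left of its bounding rectangle.
Outer rectangle: 7.2 × 11.2, A = 80.64 in², x = 3.6 in, Ī = 348.365 in⁴.
Inner void (subtracted): 6.2 × 10.2, A = 63.24 in², x = 3.6 in, Ī = 202.579 in⁴.
By symmetry the centroid is at mid-width, x̄ = 3.6 in.
All pieces are centred on the vertical centroidal axis, so I = ΣĪ (holes subtracted) = 145.786 in⁴.
Radius of gyration: k = √(I/A) = √(145.786 / 17.4) = 2.89456 in.

k_y ≈ 2.895 in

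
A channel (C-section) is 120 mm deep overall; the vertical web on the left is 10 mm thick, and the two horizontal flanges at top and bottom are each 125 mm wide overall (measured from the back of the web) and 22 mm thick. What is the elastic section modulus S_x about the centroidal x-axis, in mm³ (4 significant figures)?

S_x ≈ 2.299 × 10⁵ mm³

Split into non-overlapping primitives; take the origin at the lower-left of the bounding box.
Web: 10 × 120, A = 1 200 mm², y = 60 mm, Ī = 1 440 000 mm⁴.
Top flange (beyond web): 115 × 22, A = 2 530 mm², y = 109 mm, Ī = 102 043 mm⁴.
Bottom flange (beyond web): 115 × 22, A = 2 530 mm², y = 11 mm, Ī = 102 043 mm⁴.
By symmetry the centroid is at mid-height, ȳ = 60 mm.
Transfer each piece to the centroidal x-axis using Ī + A·d² with d = y − 60:
  web: d = 0 mm → contributes +1 440 000 mm⁴
  top flange (beyond web): d = 49 mm → contributes +6 176 573 mm⁴
  bottom flange (beyond web): d = -49 mm → contributes +6 176 573 mm⁴
Total I = 13 793 147 mm⁴.
Extreme fibre distance c = 60 mm; S = I/c = 229 886 mm³.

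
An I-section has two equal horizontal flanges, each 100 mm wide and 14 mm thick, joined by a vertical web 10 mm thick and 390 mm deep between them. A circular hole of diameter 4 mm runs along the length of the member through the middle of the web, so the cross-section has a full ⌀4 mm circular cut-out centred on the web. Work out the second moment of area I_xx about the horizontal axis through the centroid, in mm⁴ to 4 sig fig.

Decompose the section into non-overlapping parts with the origin at the bottom-left of its bounding rectangle.
Bottom flange: 100 × 14, A = 1 400 mm², y = 7 mm, Ī = 22866.7 mm⁴.
Web: 10 × 390, A = 3 900 mm², y = 209 mm, Ī = 49 432 500 mm⁴.
Top flange: 100 × 14, A = 1 400 mm², y = 411 mm, Ī = 22866.7 mm⁴.
Hole (subtracted): ⌀4, A = 12.5664 mm², y = 209 mm, Ī = 12.5664 mm⁴.
By symmetry the centroid is at mid-height, ȳ = 209 mm.
Transfer each piece to the horizontal axis through the centroid using Ī + A·d² with d = y − 209:
  bottom flange: d = -202 mm → contributes +57 148 467 mm⁴
  web: d = 0 mm → contributes +49 432 500 mm⁴
  top flange: d = 202 mm → contributes +57 148 467 mm⁴
  hole: d = 0 mm → contributes −12.5664 mm⁴
Total I = 163 729 421 mm⁴.

I_xx ≈ 1.637 × 10⁸ mm⁴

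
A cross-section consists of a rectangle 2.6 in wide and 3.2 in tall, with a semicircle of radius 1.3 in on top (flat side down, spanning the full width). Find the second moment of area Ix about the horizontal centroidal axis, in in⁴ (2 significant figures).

Treat the section as a set of non-overlapping primitives; coordinates are from the bounding-box lower-left.
Rectangular body: 2.6 × 3.2, A = 8.32 in², y = 1.6 in, Ī = 7.1 in⁴.
Semicircular cap: semicircle r = 1.3, A = 2.655 in², y = 3.752 in, Ī = 0.3135 in⁴.
Centroid: ȳ = ΣA·y / ΣA = 2.12 in.
Transfer each piece to the horizontal centroidal axis using Ī + A·d² with d = y − 2.12:
  rectangular body: d = -0.5205 in → contributes +9.354 in⁴
  semicircular cap: d = 1.631 in → contributes +7.377 in⁴
Total I = 16.73 in⁴.

Ix ≈ 17 in⁴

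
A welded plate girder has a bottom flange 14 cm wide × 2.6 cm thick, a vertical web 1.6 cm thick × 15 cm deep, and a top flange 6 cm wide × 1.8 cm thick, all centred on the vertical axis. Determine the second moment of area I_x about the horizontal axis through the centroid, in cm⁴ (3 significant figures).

Treat the section as a set of non-overlapping primitives; coordinates are from the bounding-box lower-left.
Bottom plate: 14 × 2.6, A = 36.4 cm², y = 1.3 cm, Ī = 20.505 cm⁴.
Web plate: 1.6 × 15, A = 24 cm², y = 10.1 cm, Ī = 450 cm⁴.
Top plate: 6 × 1.8, A = 10.8 cm², y = 18.5 cm, Ī = 2.916 cm⁴.
Centroid: ȳ = ΣA·y / ΣA = 6.8753 cm.
Transfer each piece to the horizontal axis through the centroid using Ī + A·d² with d = y − 6.8753:
  bottom plate: d = -5.5753 cm → contributes +1 152 cm⁴
  web plate: d = 3.2247 cm → contributes +699.57 cm⁴
  top plate: d = 11.625 cm → contributes +1462.4 cm⁴
Total I = 3313.9 cm⁴.

I_x ≈ 3310 cm⁴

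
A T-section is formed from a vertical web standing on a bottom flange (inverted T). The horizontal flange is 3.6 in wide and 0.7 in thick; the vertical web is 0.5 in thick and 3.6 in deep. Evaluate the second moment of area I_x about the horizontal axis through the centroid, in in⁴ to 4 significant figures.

I_x ≈ 6.901 in⁴

Treat the section as a set of non-overlapping primitives; coordinates are from the bounding-box lower-left.
Flange: 3.6 × 0.7, A = 2.52 in², y = 0.35 in, Ī = 0.1029 in⁴.
Web: 0.5 × 3.6, A = 1.8 in², y = 2.5 in, Ī = 1.944 in⁴.
Centroid: ȳ = ΣA·y / ΣA = 1.24583 in.
Transfer each piece to the horizontal axis through the centroid using Ī + A·d² with d = y − 1.24583:
  flange: d = -0.895833 in → contributes +2.12524 in⁴
  web: d = 1.25417 in → contributes +4.77528 in⁴
Total I = 6.90053 in⁴.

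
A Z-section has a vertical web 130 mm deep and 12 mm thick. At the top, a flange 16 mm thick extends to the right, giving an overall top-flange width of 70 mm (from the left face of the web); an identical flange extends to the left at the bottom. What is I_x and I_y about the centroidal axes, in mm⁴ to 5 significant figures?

I_x ≈ 8.2667 × 10⁶ mm⁴, I_y ≈ 2.8126 × 10⁶ mm⁴

Break the section into simple shapes (no overlaps), measuring from the bottom-left corner of the bounding box.
Web: 12 × 130, A = 1 560 mm², y = 65 mm, Ī = 2 197 000 mm⁴.
Top flange (beyond web): 58 × 16, A = 928 mm², y = 122 mm, Ī = 19797.33 mm⁴.
Bottom flange (beyond web): 58 × 16, A = 928 mm², y = 8 mm, Ī = 19797.33 mm⁴.
Centroid: ȳ = ΣA·y / ΣA = 65 mm.
Transfer each piece to the centroidal x-axis using Ī + A·d² with d = y − 65:
  web: d = 0 mm → contributes +2 197 000 mm⁴
  top flange (beyond web): d = 57 mm → contributes +3 034 869 mm⁴
  bottom flange (beyond web): d = -57 mm → contributes +3 034 869 mm⁴
Total I = 8 266 739 mm⁴.
For the y-axis: x̄ = 64 mm.
Repeating about the centroidal y-axis gives I_y = 2 812 619 mm⁴.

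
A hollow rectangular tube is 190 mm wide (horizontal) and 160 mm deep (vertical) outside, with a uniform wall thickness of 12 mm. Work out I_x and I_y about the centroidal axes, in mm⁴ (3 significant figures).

Break the section into simple shapes (no overlaps), measuring from the bottom-left corner of the bounding box.
Outer rectangle: 190 × 160, A = 30 400 mm², y = 80 mm, Ī = 64 853 333 mm⁴.
Inner void (subtracted): 166 × 136, A = 22 576 mm², y = 80 mm, Ī = 34 797 141 mm⁴.
By symmetry the centroid is at mid-height, ȳ = 80 mm.
All pieces are centred on the centroidal x-axis, so I = ΣĪ (holes subtracted) = 30 056 192 mm⁴.
Repeating about the centroidal y-axis gives I_y = 39 611 312 mm⁴.

I_x ≈ 3.01 × 10⁷ mm⁴, I_y ≈ 3.96 × 10⁷ mm⁴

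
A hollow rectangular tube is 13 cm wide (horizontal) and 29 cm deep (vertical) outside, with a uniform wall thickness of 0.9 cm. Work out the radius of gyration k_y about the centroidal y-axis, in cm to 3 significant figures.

k_y ≈ 5.42 cm

Decompose the section into non-overlapping parts with the origin at the bottom-left of its bounding rectangle.
Outer rectangle: 13 × 29, A = 377 cm², x = 6.5 cm, Ī = 5309.4 cm⁴.
Inner void (subtracted): 11.2 × 27.2, A = 304.64 cm², x = 6.5 cm, Ī = 3184.5 cm⁴.
By symmetry the centroid is at mid-width, x̄ = 6.5 cm.
All pieces are centred on the centroidal y-axis, so I = ΣĪ (holes subtracted) = 2124.9 cm⁴.
Radius of gyration: k = √(I/A) = √(2124.9 / 72.36) = 5.419 cm.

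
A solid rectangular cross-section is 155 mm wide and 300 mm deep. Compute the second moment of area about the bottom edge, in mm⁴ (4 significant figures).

I_base ≈ 1.395 × 10⁹ mm⁴

The section: 155 × 300, A = 46 500 mm², y = 150 mm, Ī = 348 750 000 mm⁴.
Transfer it to a horizontal axis along the bottom face using Ī + A·d² with d = y − 0:
  the section: d = 150 mm → contributes +1 395 000 000 mm⁴
Total I = 1 395 000 000 mm⁴.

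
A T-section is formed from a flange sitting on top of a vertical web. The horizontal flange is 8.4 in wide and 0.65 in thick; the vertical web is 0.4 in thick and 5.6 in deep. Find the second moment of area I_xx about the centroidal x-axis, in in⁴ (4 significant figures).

I_xx ≈ 21.56 in⁴

Break the section into simple shapes (no overlaps), measuring from the bottom-left corner of the bounding box.
Flange: 8.4 × 0.65, A = 5.46 in², y = 5.925 in, Ī = 0.192238 in⁴.
Web: 0.4 × 5.6, A = 2.24 in², y = 2.8 in, Ī = 5.85387 in⁴.
Centroid: ȳ = ΣA·y / ΣA = 5.01591 in.
Transfer each piece to the centroidal x-axis using Ī + A·d² with d = y − 5.01591:
  flange: d = 0.909091 in → contributes +4.70463 in⁴
  web: d = -2.21591 in → contributes +16.8528 in⁴
Total I = 21.5575 in⁴.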